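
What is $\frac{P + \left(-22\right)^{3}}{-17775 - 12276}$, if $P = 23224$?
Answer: $- \frac{4192}{10017} \approx -0.41849$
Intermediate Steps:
$\frac{P + \left(-22\right)^{3}}{-17775 - 12276} = \frac{23224 + \left(-22\right)^{3}}{-17775 - 12276} = \frac{23224 - 10648}{-30051} = 12576 \left(- \frac{1}{30051}\right) = - \frac{4192}{10017}$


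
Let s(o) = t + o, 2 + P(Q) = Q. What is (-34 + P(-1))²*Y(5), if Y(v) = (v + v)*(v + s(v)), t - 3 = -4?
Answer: 123210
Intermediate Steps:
t = -1 (t = 3 - 4 = -1)
P(Q) = -2 + Q
s(o) = -1 + o
Y(v) = 2*v*(-1 + 2*v) (Y(v) = (v + v)*(v + (-1 + v)) = (2*v)*(-1 + 2*v) = 2*v*(-1 + 2*v))
(-34 + P(-1))²*Y(5) = (-34 + (-2 - 1))²*(2*5*(-1 + 2*5)) = (-34 - 3)²*(2*5*(-1 + 10)) = (-37)²*(2*5*9) = 1369*90 = 123210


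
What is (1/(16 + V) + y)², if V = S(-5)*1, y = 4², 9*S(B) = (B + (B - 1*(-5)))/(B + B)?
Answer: 21548164/83521 ≈ 258.00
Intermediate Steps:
S(B) = (5 + 2*B)/(18*B) (S(B) = ((B + (B - 1*(-5)))/(B + B))/9 = ((B + (B + 5))/((2*B)))/9 = ((B + (5 + B))*(1/(2*B)))/9 = ((5 + 2*B)*(1/(2*B)))/9 = ((5 + 2*B)/(2*B))/9 = (5 + 2*B)/(18*B))
y = 16
V = 1/18 (V = ((1/18)*(5 + 2*(-5))/(-5))*1 = ((1/18)*(-⅕)*(5 - 10))*1 = ((1/18)*(-⅕)*(-5))*1 = (1/18)*1 = 1/18 ≈ 0.055556)
(1/(16 + V) + y)² = (1/(16 + 1/18) + 16)² = (1/(289/18) + 16)² = (18/289 + 16)² = (4642/289)² = 21548164/83521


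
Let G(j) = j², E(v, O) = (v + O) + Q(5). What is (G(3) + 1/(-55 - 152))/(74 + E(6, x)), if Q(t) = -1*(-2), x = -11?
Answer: 1862/14697 ≈ 0.12669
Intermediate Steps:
Q(t) = 2
E(v, O) = 2 + O + v (E(v, O) = (v + O) + 2 = (O + v) + 2 = 2 + O + v)
(G(3) + 1/(-55 - 152))/(74 + E(6, x)) = (3² + 1/(-55 - 152))/(74 + (2 - 11 + 6)) = (9 + 1/(-207))/(74 - 3) = (9 - 1/207)/71 = (1/71)*(1862/207) = 1862/14697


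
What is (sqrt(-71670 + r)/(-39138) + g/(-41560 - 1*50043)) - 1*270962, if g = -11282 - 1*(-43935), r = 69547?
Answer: -24820964739/91603 - I*sqrt(2123)/39138 ≈ -2.7096e+5 - 0.0011773*I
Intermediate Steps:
g = 32653 (g = -11282 + 43935 = 32653)
(sqrt(-71670 + r)/(-39138) + g/(-41560 - 1*50043)) - 1*270962 = (sqrt(-71670 + 69547)/(-39138) + 32653/(-41560 - 1*50043)) - 1*270962 = (sqrt(-2123)*(-1/39138) + 32653/(-41560 - 50043)) - 270962 = ((I*sqrt(2123))*(-1/39138) + 32653/(-91603)) - 270962 = (-I*sqrt(2123)/39138 + 32653*(-1/91603)) - 270962 = (-I*sqrt(2123)/39138 - 32653/91603) - 270962 = (-32653/91603 - I*sqrt(2123)/39138) - 270962 = -24820964739/91603 - I*sqrt(2123)/39138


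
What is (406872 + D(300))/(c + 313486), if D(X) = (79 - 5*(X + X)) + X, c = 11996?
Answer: 404251/325482 ≈ 1.2420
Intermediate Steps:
D(X) = 79 - 9*X (D(X) = (79 - 10*X) + X = 79 - 9*X)
(406872 + D(300))/(c + 313486) = (406872 + (79 - 9*300))/(11996 + 313486) = (406872 + (79 - 2700))/325482 = (406872 - 2621)*(1/325482) = 404251*(1/325482) = 404251/325482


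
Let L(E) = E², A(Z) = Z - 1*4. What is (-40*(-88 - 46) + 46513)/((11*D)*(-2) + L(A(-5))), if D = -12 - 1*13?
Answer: 51873/631 ≈ 82.208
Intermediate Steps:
A(Z) = -4 + Z (A(Z) = Z - 4 = -4 + Z)
D = -25 (D = -12 - 13 = -25)
(-40*(-88 - 46) + 46513)/((11*D)*(-2) + L(A(-5))) = (-40*(-88 - 46) + 46513)/((11*(-25))*(-2) + (-4 - 5)²) = (-40*(-134) + 46513)/(-275*(-2) + (-9)²) = (5360 + 46513)/(550 + 81) = 51873/631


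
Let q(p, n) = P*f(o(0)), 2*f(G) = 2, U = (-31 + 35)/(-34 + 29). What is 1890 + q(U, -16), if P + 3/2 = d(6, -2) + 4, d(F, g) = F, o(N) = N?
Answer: 3797/2 ≈ 1898.5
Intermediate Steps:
U = -⅘ (U = 4/(-5) = 4*(-⅕) = -⅘ ≈ -0.80000)
f(G) = 1 (f(G) = (½)*2 = 1)
P = 17/2 (P = -3/2 + (6 + 4) = -3/2 + 10 = 17/2 ≈ 8.5000)
q(p, n) = 17/2 (q(p, n) = (17/2)*1 = 17/2)
1890 + q(U, -16) = 1890 + 17/2 = 3797/2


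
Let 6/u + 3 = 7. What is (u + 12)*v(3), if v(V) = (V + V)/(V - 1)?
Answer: 81/2 ≈ 40.500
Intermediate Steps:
u = 3/2 (u = 6/(-3 + 7) = 6/4 = 6*(¼) = 3/2 ≈ 1.5000)
v(V) = 2*V/(-1 + V) (v(V) = (2*V)/(-1 + V) = 2*V/(-1 + V))
(u + 12)*v(3) = (3/2 + 12)*(2*3/(-1 + 3)) = 27*(2*3/2)/2 = 27*(2*3*(½))/2 = (27/2)*3 = 81/2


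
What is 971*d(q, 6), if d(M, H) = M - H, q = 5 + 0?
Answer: -971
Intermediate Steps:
q = 5
971*d(q, 6) = 971*(5 - 1*6) = 971*(5 - 6) = 971*(-1) = -971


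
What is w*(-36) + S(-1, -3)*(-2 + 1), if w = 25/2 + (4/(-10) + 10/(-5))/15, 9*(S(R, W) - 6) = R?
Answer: -101279/225 ≈ -450.13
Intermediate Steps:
S(R, W) = 6 + R/9
w = 617/50 (w = 25*(½) + (4*(-⅒) + 10*(-⅕))*(1/15) = 25/2 + (-⅖ - 2)*(1/15) = 25/2 - 12/5*1/15 = 25/2 - 4/25 = 617/50 ≈ 12.340)
w*(-36) + S(-1, -3)*(-2 + 1) = (617/50)*(-36) + (6 + (⅑)*(-1))*(-2 + 1) = -11106/25 + (6 - ⅑)*(-1) = -11106/25 + (53/9)*(-1) = -11106/25 - 53/9 = -101279/225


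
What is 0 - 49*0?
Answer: 0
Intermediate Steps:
0 - 49*0 = 0 + 0 = 0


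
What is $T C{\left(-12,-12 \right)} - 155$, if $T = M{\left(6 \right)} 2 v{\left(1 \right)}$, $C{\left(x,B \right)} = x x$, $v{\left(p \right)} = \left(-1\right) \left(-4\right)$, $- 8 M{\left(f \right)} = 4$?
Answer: $-731$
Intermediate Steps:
$M{\left(f \right)} = - \frac{1}{2}$ ($M{\left(f \right)} = \left(- \frac{1}{8}\right) 4 = - \frac{1}{2}$)
$v{\left(p \right)} = 4$
$C{\left(x,B \right)} = x^{2}$
$T = -4$ ($T = \left(- \frac{1}{2}\right) 2 \cdot 4 = \left(-1\right) 4 = -4$)
$T C{\left(-12,-12 \right)} - 155 = - 4 \left(-12\right)^{2} - 155 = \left(-4\right) 144 - 155 = -576 - 155 = -731$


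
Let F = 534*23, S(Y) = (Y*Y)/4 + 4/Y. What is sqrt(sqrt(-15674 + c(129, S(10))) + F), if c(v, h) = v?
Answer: sqrt(12282 + I*sqrt(15545)) ≈ 110.83 + 0.5625*I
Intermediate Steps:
S(Y) = 4/Y + Y**2/4 (S(Y) = Y**2*(1/4) + 4/Y = Y**2/4 + 4/Y = 4/Y + Y**2/4)
F = 12282
sqrt(sqrt(-15674 + c(129, S(10))) + F) = sqrt(sqrt(-15674 + 129) + 12282) = sqrt(sqrt(-15545) + 12282) = sqrt(I*sqrt(15545) + 12282) = sqrt(12282 + I*sqrt(15545))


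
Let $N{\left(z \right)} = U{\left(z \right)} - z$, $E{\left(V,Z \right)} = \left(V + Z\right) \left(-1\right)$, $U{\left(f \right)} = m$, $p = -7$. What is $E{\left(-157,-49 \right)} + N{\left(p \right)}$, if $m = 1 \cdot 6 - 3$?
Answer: $216$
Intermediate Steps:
$m = 3$ ($m = 6 - 3 = 3$)
$U{\left(f \right)} = 3$
$E{\left(V,Z \right)} = - V - Z$
$N{\left(z \right)} = 3 - z$
$E{\left(-157,-49 \right)} + N{\left(p \right)} = \left(\left(-1\right) \left(-157\right) - -49\right) + \left(3 - -7\right) = \left(157 + 49\right) + \left(3 + 7\right) = 206 + 10 = 216$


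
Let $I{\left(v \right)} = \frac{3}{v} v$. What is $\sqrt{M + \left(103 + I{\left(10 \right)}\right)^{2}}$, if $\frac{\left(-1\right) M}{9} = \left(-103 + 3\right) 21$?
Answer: $2 \sqrt{7534} \approx 173.6$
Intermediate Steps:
$M = 18900$ ($M = - 9 \left(-103 + 3\right) 21 = - 9 \left(\left(-100\right) 21\right) = \left(-9\right) \left(-2100\right) = 18900$)
$I{\left(v \right)} = 3$
$\sqrt{M + \left(103 + I{\left(10 \right)}\right)^{2}} = \sqrt{18900 + \left(103 + 3\right)^{2}} = \sqrt{18900 + 106^{2}} = \sqrt{18900 + 11236} = \sqrt{30136} = 2 \sqrt{7534}$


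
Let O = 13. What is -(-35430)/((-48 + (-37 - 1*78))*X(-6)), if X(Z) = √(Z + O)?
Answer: -35430*√7/1141 ≈ -82.155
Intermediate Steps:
X(Z) = √(13 + Z) (X(Z) = √(Z + 13) = √(13 + Z))
-(-35430)/((-48 + (-37 - 1*78))*X(-6)) = -(-35430)/((-48 + (-37 - 1*78))*√(13 - 6)) = -(-35430)/((-48 + (-37 - 78))*√7) = -(-35430)/((-48 - 115)*√7) = -(-35430)/((-163*√7)) = -(-35430)*(-√7/1141) = -35430*√7/1141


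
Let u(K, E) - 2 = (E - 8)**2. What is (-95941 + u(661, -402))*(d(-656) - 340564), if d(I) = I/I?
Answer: -24575366643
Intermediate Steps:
d(I) = 1
u(K, E) = 2 + (-8 + E)**2 (u(K, E) = 2 + (E - 8)**2 = 2 + (-8 + E)**2)
(-95941 + u(661, -402))*(d(-656) - 340564) = (-95941 + (2 + (-8 - 402)**2))*(1 - 340564) = (-95941 + (2 + (-410)**2))*(-340563) = (-95941 + (2 + 168100))*(-340563) = (-95941 + 168102)*(-340563) = 72161*(-340563) = -24575366643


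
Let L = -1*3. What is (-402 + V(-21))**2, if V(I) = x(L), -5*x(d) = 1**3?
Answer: 4044121/25 ≈ 1.6176e+5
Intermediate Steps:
L = -3
x(d) = -1/5 (x(d) = -1/5*1**3 = -1/5*1 = -1/5)
V(I) = -1/5
(-402 + V(-21))**2 = (-402 - 1/5)**2 = (-2011/5)**2 = 4044121/25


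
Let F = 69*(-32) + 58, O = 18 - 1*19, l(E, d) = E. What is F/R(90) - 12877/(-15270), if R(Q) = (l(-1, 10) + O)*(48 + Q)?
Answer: 505341/58535 ≈ 8.6331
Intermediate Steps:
O = -1 (O = 18 - 19 = -1)
F = -2150 (F = -2208 + 58 = -2150)
R(Q) = -96 - 2*Q (R(Q) = (-1 - 1)*(48 + Q) = -2*(48 + Q) = -96 - 2*Q)
F/R(90) - 12877/(-15270) = -2150/(-96 - 2*90) - 12877/(-15270) = -2150/(-96 - 180) - 12877*(-1/15270) = -2150/(-276) + 12877/15270 = -2150*(-1/276) + 12877/15270 = 1075/138 + 12877/15270 = 505341/58535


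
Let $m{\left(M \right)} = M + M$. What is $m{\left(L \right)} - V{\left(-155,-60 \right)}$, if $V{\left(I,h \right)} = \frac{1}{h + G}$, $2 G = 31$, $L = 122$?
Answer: $\frac{21718}{89} \approx 244.02$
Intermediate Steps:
$G = \frac{31}{2}$ ($G = \frac{1}{2} \cdot 31 = \frac{31}{2} \approx 15.5$)
$m{\left(M \right)} = 2 M$
$V{\left(I,h \right)} = \frac{1}{\frac{31}{2} + h}$ ($V{\left(I,h \right)} = \frac{1}{h + \frac{31}{2}} = \frac{1}{\frac{31}{2} + h}$)
$m{\left(L \right)} - V{\left(-155,-60 \right)} = 2 \cdot 122 - \frac{2}{31 + 2 \left(-60\right)} = 244 - \frac{2}{31 - 120} = 244 - \frac{2}{-89} = 244 - 2 \left(- \frac{1}{89}\right) = 244 - - \frac{2}{89} = 244 + \frac{2}{89} = \frac{21718}{89}$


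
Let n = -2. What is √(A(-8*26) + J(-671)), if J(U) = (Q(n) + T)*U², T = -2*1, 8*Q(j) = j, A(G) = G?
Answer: I*√4053001/2 ≈ 1006.6*I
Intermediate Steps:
Q(j) = j/8
T = -2
J(U) = -9*U²/4 (J(U) = ((⅛)*(-2) - 2)*U² = (-¼ - 2)*U² = -9*U²/4)
√(A(-8*26) + J(-671)) = √(-8*26 - 9/4*(-671)²) = √(-208 - 9/4*450241) = √(-208 - 4052169/4) = √(-4053001/4) = I*√4053001/2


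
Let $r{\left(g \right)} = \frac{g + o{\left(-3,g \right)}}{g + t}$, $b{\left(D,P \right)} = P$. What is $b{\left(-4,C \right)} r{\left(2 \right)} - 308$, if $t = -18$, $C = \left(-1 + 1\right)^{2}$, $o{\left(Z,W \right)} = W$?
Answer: $-308$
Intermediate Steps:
$C = 0$ ($C = 0^{2} = 0$)
$r{\left(g \right)} = \frac{2 g}{-18 + g}$ ($r{\left(g \right)} = \frac{g + g}{g - 18} = \frac{2 g}{-18 + g}$)
$b{\left(-4,C \right)} r{\left(2 \right)} - 308 = 0 \cdot 2 \cdot 2 \frac{1}{-18 + 2} - 308 = 0 \cdot 2 \cdot 2 \frac{1}{-16} - 308 = 0 \cdot 2 \cdot 2 \left(- \frac{1}{16}\right) - 308 = 0 \left(- \frac{1}{4}\right) - 308 = 0 - 308 = -308$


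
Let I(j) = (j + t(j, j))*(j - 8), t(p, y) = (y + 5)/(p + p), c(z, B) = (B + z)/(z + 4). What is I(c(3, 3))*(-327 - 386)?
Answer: 6399175/294 ≈ 21766.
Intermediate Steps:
c(z, B) = (B + z)/(4 + z)
t(p, y) = (5 + y)/(2*p) (t(p, y) = (5 + y)/((2*p)) = (5 + y)*(1/(2*p)) = (5 + y)/(2*p))
I(j) = (-8 + j)*(j + (5 + j)/(2*j)) (I(j) = (j + (5 + j)/(2*j))*(j - 8) = (j + (5 + j)/(2*j))*(-8 + j) = (-8 + j)*(j + (5 + j)/(2*j)))
I(c(3, 3))*(-327 - 386) = (-3/2 + ((3 + 3)/(4 + 3))² - 20*(4 + 3)/(3 + 3) - 15*(3 + 3)/(2*(4 + 3)))*(-327 - 386) = (-3/2 + (6/7)² - 20/(6/7) - 15*6/(2*7))*(-713) = (-3/2 + ((⅐)*6)² - 20/((⅐)*6) - 15*6/14)*(-713) = (-3/2 + (6/7)² - 20/6/7 - 15/2*6/7)*(-713) = (-3/2 + 36/49 - 20*7/6 - 45/7)*(-713) = (-3/2 + 36/49 - 70/3 - 45/7)*(-713) = -8975/294*(-713) = 6399175/294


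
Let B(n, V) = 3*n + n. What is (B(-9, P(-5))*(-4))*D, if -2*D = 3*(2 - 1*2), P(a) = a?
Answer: 0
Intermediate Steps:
D = 0 (D = -3*(2 - 1*2)/2 = -3*(2 - 2)/2 = -3*0/2 = -½*0 = 0)
B(n, V) = 4*n
(B(-9, P(-5))*(-4))*D = ((4*(-9))*(-4))*0 = -36*(-4)*0 = 144*0 = 0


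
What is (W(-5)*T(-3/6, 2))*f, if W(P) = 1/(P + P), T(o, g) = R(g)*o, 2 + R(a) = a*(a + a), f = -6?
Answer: -9/5 ≈ -1.8000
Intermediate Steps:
R(a) = -2 + 2*a² (R(a) = -2 + a*(a + a) = -2 + a*(2*a) = -2 + 2*a²)
T(o, g) = o*(-2 + 2*g²) (T(o, g) = (-2 + 2*g²)*o = o*(-2 + 2*g²))
W(P) = 1/(2*P)
(W(-5)*T(-3/6, 2))*f = (((½)/(-5))*(2*(-3/6)*(-1 + 2²)))*(-6) = (((½)*(-⅕))*(2*(-3*⅙)*(-1 + 4)))*(-6) = -(-1)*3/(5*2)*(-6) = -⅒*(-3)*(-6) = (3/10)*(-6) = -9/5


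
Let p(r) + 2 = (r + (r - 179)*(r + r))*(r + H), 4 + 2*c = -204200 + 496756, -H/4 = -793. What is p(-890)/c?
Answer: 166930933/5626 ≈ 29671.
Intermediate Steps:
H = 3172 (H = -4*(-793) = 3172)
c = 146276 (c = -2 + (-204200 + 496756)/2 = -2 + (½)*292556 = -2 + 146278 = 146276)
p(r) = -2 + (3172 + r)*(r + 2*r*(-179 + r)) (p(r) = -2 + (r + (r - 179)*(r + r))*(r + 3172) = -2 + (r + (-179 + r)*(2*r))*(3172 + r) = -2 + (r + 2*r*(-179 + r))*(3172 + r) = -2 + (3172 + r)*(r + 2*r*(-179 + r)))
p(-890)/c = (-2 - 1132404*(-890) + 2*(-890)³ + 5987*(-890)²)/146276 = (-2 + 1007839560 + 2*(-704969000) + 5987*792100)*(1/146276) = (-2 + 1007839560 - 1409938000 + 4742302700)*(1/146276) = 4340204258*(1/146276) = 166930933/5626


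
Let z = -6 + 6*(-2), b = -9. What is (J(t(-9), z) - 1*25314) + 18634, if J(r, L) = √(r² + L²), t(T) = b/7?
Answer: -6680 + 9*√197/7 ≈ -6662.0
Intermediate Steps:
z = -18 (z = -6 - 12 = -18)
t(T) = -9/7
J(r, L) = √(L² + r²)
(J(t(-9), z) - 1*25314) + 18634 = (√((-18)² + (-9/7)²) - 1*25314) + 18634 = (√(324 + 81/49) - 25314) + 18634 = (√(15957/49) - 25314) + 18634 = (9*√197/7 - 25314) + 18634 = (-25314 + 9*√197/7) + 18634 = -6680 + 9*√197/7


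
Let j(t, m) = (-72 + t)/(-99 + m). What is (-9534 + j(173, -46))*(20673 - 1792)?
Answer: -26103567811/145 ≈ -1.8002e+8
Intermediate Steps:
j(t, m) = (-72 + t)/(-99 + m)
(-9534 + j(173, -46))*(20673 - 1792) = (-9534 + (-72 + 173)/(-99 - 46))*(20673 - 1792) = (-9534 + 101/(-145))*18881 = (-9534 - 1/145*101)*18881 = (-9534 - 101/145)*18881 = -1382531/145*18881 = -26103567811/145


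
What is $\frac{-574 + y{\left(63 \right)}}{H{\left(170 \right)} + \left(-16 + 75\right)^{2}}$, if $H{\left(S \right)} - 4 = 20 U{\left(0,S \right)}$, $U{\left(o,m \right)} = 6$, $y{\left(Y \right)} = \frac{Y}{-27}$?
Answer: $- \frac{247}{1545} \approx -0.15987$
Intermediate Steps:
$y{\left(Y \right)} = - \frac{Y}{27}$ ($y{\left(Y \right)} = Y \left(- \frac{1}{27}\right) = - \frac{Y}{27}$)
$H{\left(S \right)} = 124$ ($H{\left(S \right)} = 4 + 20 \cdot 6 = 4 + 120 = 124$)
$\frac{-574 + y{\left(63 \right)}}{H{\left(170 \right)} + \left(-16 + 75\right)^{2}} = \frac{-574 - \frac{7}{3}}{124 + \left(-16 + 75\right)^{2}} = \frac{-574 - \frac{7}{3}}{124 + 59^{2}} = - \frac{1729}{3 \left(124 + 3481\right)} = - \frac{1729}{3 \cdot 3605} = \left(- \frac{1729}{3}\right) \frac{1}{3605} = - \frac{247}{1545}$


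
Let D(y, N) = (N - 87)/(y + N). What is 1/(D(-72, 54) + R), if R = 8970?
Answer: 6/53831 ≈ 0.00011146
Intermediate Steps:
D(y, N) = (-87 + N)/(N + y)
1/(D(-72, 54) + R) = 1/((-87 + 54)/(54 - 72) + 8970) = 1/(-33/(-18) + 8970) = 1/(-1/18*(-33) + 8970) = 1/(11/6 + 8970) = 1/(53831/6) = 6/53831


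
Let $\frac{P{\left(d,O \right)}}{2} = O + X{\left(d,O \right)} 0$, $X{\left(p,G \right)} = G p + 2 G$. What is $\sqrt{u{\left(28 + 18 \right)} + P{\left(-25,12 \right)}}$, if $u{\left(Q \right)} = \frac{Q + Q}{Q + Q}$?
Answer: $5$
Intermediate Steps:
$X{\left(p,G \right)} = 2 G + G p$
$P{\left(d,O \right)} = 2 O$ ($P{\left(d,O \right)} = 2 \left(O + O \left(2 + d\right) 0\right) = 2 \left(O + 0\right) = 2 O$)
$u{\left(Q \right)} = 1$ ($u{\left(Q \right)} = \frac{2 Q}{2 Q} = 2 Q \frac{1}{2 Q} = 1$)
$\sqrt{u{\left(28 + 18 \right)} + P{\left(-25,12 \right)}} = \sqrt{1 + 2 \cdot 12} = \sqrt{1 + 24} = \sqrt{25} = 5$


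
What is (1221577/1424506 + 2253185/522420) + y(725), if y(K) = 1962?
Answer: 146394946471619/74419042452 ≈ 1967.2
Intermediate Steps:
(1221577/1424506 + 2253185/522420) + y(725) = (1221577/1424506 + 2253185/522420) + 1962 = (1221577*(1/1424506) + 2253185*(1/522420)) + 1962 = (1221577/1424506 + 450637/104484) + 1962 = 384785180795/74419042452 + 1962 = 146394946471619/74419042452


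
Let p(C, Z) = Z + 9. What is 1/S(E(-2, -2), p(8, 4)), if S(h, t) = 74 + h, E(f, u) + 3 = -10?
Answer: 1/61 ≈ 0.016393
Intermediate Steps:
E(f, u) = -13 (E(f, u) = -3 - 10 = -13)
p(C, Z) = 9 + Z
1/S(E(-2, -2), p(8, 4)) = 1/(74 - 13) = 1/61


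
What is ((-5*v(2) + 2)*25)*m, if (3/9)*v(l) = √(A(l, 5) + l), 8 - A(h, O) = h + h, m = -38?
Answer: -1900 + 14250*√6 ≈ 33005.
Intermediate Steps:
A(h, O) = 8 - 2*h (A(h, O) = 8 - (h + h) = 8 - 2*h)
v(l) = 3*√(8 - l) (v(l) = 3*√((8 - 2*l) + l) = 3*√(8 - l))
((-5*v(2) + 2)*25)*m = ((-15*√(8 - 1*2) + 2)*25)*(-38) = ((-15*√(8 - 2) + 2)*25)*(-38) = ((-15*√6 + 2)*25)*(-38) = ((2 - 15*√6)*25)*(-38) = (50 - 375*√6)*(-38) = -1900 + 14250*√6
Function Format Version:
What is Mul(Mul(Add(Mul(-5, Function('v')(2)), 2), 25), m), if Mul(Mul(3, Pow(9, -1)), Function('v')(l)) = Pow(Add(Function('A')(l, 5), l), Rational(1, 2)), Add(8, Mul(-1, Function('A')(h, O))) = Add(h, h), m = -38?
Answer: Add(-1900, Mul(14250, Pow(6, Rational(1, 2)))) ≈ 33005.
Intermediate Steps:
Function('A')(h, O) = Add(8, Mul(-2, h)) (Function('A')(h, O) = Add(8, Mul(-1, Add(h, h))) = Add(8, Mul(-1, Mul(2, h))) = Add(8, Mul(-2, h)))
Function('v')(l) = Mul(3, Pow(Add(8, Mul(-1, l)), Rational(1, 2))) (Function('v')(l) = Mul(3, Pow(Add(Add(8, Mul(-2, l)), l), Rational(1, 2))) = Mul(3, Pow(Add(8, Mul(-1, l)), Rational(1, 2))))
Mul(Mul(Add(Mul(-5, Function('v')(2)), 2), 25), m) = Mul(Mul(Add(Mul(-5, Mul(3, Pow(Add(8, Mul(-1, 2)), Rational(1, 2)))), 2), 25), -38) = Mul(Mul(Add(Mul(-5, Mul(3, Pow(Add(8, -2), Rational(1, 2)))), 2), 25), -38) = Mul(Mul(Add(Mul(-5, Mul(3, Pow(6, Rational(1, 2)))), 2), 25), -38) = Mul(Mul(Add(Mul(-15, Pow(6, Rational(1, 2))), 2), 25), -38) = Mul(Mul(Add(2, Mul(-15, Pow(6, Rational(1, 2)))), 25), -38) = Mul(Add(50, Mul(-375, Pow(6, Rational(1, 2)))), -38) = Add(-1900, Mul(14250, Pow(6, Rational(1, 2))))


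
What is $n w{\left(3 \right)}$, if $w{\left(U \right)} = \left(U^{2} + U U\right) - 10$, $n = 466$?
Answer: $3728$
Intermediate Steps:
$w{\left(U \right)} = -10 + 2 U^{2}$ ($w{\left(U \right)} = \left(U^{2} + U^{2}\right) - 10 = 2 U^{2} - 10 = -10 + 2 U^{2}$)
$n w{\left(3 \right)} = 466 \left(-10 + 2 \cdot 3^{2}\right) = 466 \left(-10 + 2 \cdot 9\right) = 466 \left(-10 + 18\right) = 466 \cdot 8 = 3728$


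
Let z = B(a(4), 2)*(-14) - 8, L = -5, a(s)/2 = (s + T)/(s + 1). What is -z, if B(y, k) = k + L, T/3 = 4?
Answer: -34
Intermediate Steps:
T = 12 (T = 3*4 = 12)
a(s) = 2*(12 + s)/(1 + s) (a(s) = 2*((s + 12)/(s + 1)) = 2*((12 + s)/(1 + s)) = 2*(12 + s)/(1 + s))
B(y, k) = -5 + k (B(y, k) = k - 5 = -5 + k)
z = 34 (z = (-5 + 2)*(-14) - 8 = -3*(-14) - 8 = 42 - 8 = 34)
-z = -1*34 = -34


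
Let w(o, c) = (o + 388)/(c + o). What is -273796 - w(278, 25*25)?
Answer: -82412818/301 ≈ -2.7380e+5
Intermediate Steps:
w(o, c) = (388 + o)/(c + o)
-273796 - w(278, 25*25) = -273796 - (388 + 278)/(25*25 + 278) = -273796 - 666/(625 + 278) = -273796 - 666/903 = -273796 - 1*222/301 = -273796 - 222/301 = -82412818/301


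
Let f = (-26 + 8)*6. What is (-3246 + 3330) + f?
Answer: -24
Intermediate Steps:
f = -108 (f = -18*6 = -108)
(-3246 + 3330) + f = (-3246 + 3330) - 108 = 84 - 108 = -24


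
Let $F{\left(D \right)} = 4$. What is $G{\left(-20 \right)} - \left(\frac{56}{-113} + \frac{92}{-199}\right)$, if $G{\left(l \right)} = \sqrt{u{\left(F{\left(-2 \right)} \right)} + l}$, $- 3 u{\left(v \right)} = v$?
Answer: $\frac{21540}{22487} + \frac{8 i \sqrt{3}}{3} \approx 0.95789 + 4.6188 i$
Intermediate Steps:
$u{\left(v \right)} = - \frac{v}{3}$
$G{\left(l \right)} = \sqrt{- \frac{4}{3} + l}$ ($G{\left(l \right)} = \sqrt{\left(- \frac{1}{3}\right) 4 + l} = \sqrt{- \frac{4}{3} + l}$)
$G{\left(-20 \right)} - \left(\frac{56}{-113} + \frac{92}{-199}\right) = \frac{\sqrt{-12 + 9 \left(-20\right)}}{3} - \left(\frac{56}{-113} + \frac{92}{-199}\right) = \frac{\sqrt{-12 - 180}}{3} - \left(56 \left(- \frac{1}{113}\right) + 92 \left(- \frac{1}{199}\right)\right) = \frac{\sqrt{-192}}{3} - \left(- \frac{56}{113} - \frac{92}{199}\right) = \frac{8 i \sqrt{3}}{3} - - \frac{21540}{22487} = \frac{8 i \sqrt{3}}{3} + \frac{21540}{22487} = \frac{21540}{22487} + \frac{8 i \sqrt{3}}{3}$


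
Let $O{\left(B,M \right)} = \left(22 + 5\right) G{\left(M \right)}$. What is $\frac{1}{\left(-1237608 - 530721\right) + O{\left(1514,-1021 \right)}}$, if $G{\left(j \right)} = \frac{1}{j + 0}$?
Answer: $- \frac{1021}{1805463936} \approx -5.6551 \cdot 10^{-7}$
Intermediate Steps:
$G{\left(j \right)} = \frac{1}{j}$
$O{\left(B,M \right)} = \frac{27}{M}$ ($O{\left(B,M \right)} = \frac{22 + 5}{M} = \frac{27}{M}$)
$\frac{1}{\left(-1237608 - 530721\right) + O{\left(1514,-1021 \right)}} = \frac{1}{\left(-1237608 - 530721\right) + \frac{27}{-1021}} = \frac{1}{-1768329 + 27 \left(- \frac{1}{1021}\right)} = \frac{1}{-1768329 - \frac{27}{1021}} = \frac{1}{- \frac{1805463936}{1021}} = - \frac{1021}{1805463936}$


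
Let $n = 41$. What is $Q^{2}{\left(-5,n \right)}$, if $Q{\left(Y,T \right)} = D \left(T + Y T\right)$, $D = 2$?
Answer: $107584$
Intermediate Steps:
$Q{\left(Y,T \right)} = 2 T + 2 T Y$ ($Q{\left(Y,T \right)} = 2 \left(T + Y T\right) = 2 \left(T + T Y\right) = 2 T + 2 T Y$)
$Q^{2}{\left(-5,n \right)} = \left(2 \cdot 41 \left(1 - 5\right)\right)^{2} = \left(2 \cdot 41 \left(-4\right)\right)^{2} = \left(-328\right)^{2} = 107584$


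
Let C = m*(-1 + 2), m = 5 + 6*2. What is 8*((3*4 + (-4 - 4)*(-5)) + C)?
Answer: 552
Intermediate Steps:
m = 17 (m = 5 + 12 = 17)
C = 17 (C = 17*(-1 + 2) = 17*1 = 17)
8*((3*4 + (-4 - 4)*(-5)) + C) = 8*((3*4 + (-4 - 4)*(-5)) + 17) = 8*((12 - 8*(-5)) + 17) = 8*((12 + 40) + 17) = 8*(52 + 17) = 8*69 = 552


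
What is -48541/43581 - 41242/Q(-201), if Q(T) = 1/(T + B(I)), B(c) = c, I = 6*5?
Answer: 307349811401/43581 ≈ 7.0524e+6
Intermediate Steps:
I = 30
Q(T) = 1/(30 + T) (Q(T) = 1/(T + 30) = 1/(30 + T))
-48541/43581 - 41242/Q(-201) = -48541/43581 - 41242/(1/(30 - 201)) = -48541*1/43581 - 41242/(1/(-171)) = -48541/43581 - 41242/(-1/171) = -48541/43581 - 41242*(-171) = -48541/43581 + 7052382 = 307349811401/43581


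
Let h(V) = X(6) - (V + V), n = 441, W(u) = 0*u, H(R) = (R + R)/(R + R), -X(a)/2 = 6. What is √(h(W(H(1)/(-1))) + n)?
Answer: √429 ≈ 20.712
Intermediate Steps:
X(a) = -12 (X(a) = -2*6 = -12)
H(R) = 1 (H(R) = (2*R)/((2*R)) = (2*R)*(1/(2*R)) = 1)
W(u) = 0
h(V) = -12 - 2*V (h(V) = -12 - (V + V) = -12 - 2*V)
√(h(W(H(1)/(-1))) + n) = √((-12 - 2*0) + 441) = √((-12 + 0) + 441) = √(-12 + 441) = √429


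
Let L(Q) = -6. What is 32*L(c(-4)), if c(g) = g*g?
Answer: -192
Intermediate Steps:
c(g) = g**2
32*L(c(-4)) = 32*(-6) = -192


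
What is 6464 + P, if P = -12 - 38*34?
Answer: 5160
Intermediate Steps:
P = -1304 (P = -12 - 1292 = -1304)
6464 + P = 6464 - 1304 = 5160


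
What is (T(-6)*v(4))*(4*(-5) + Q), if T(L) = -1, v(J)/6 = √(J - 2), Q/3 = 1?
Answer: 102*√2 ≈ 144.25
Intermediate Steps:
Q = 3 (Q = 3*1 = 3)
v(J) = 6*√(-2 + J) (v(J) = 6*√(J - 2) = 6*√(-2 + J))
(T(-6)*v(4))*(4*(-5) + Q) = (-6*√(-2 + 4))*(4*(-5) + 3) = (-6*√2)*(-20 + 3) = -6*√2*(-17) = 102*√2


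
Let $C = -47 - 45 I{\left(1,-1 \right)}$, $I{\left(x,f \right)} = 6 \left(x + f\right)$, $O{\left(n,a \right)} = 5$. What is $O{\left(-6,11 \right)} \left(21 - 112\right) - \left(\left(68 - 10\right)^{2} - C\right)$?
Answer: $-3866$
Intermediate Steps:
$I{\left(x,f \right)} = 6 f + 6 x$ ($I{\left(x,f \right)} = 6 \left(f + x\right) = 6 f + 6 x$)
$C = -47$ ($C = -47 - 45 \left(6 \left(-1\right) + 6 \cdot 1\right) = -47 - 45 \left(-6 + 6\right) = -47 - 0 = -47 + 0 = -47$)
$O{\left(-6,11 \right)} \left(21 - 112\right) - \left(\left(68 - 10\right)^{2} - C\right) = 5 \left(21 - 112\right) - \left(\left(68 - 10\right)^{2} - -47\right) = 5 \left(-91\right) - \left(58^{2} + 47\right) = -455 - \left(3364 + 47\right) = -455 - 3411 = -3866$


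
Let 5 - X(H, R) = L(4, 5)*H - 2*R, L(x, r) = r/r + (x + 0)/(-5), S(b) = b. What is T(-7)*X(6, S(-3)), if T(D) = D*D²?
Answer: 3773/5 ≈ 754.60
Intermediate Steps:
L(x, r) = 1 - x/5 (L(x, r) = 1 + x*(-⅕) = 1 - x/5)
T(D) = D³
X(H, R) = 5 + 2*R - H/5 (X(H, R) = 5 - ((1 - ⅕*4)*H - 2*R) = 5 - ((1 - ⅘)*H - 2*R) = 5 - (H/5 - 2*R) = 5 - (-2*R + H/5) = 5 + (2*R - H/5) = 5 + 2*R - H/5)
T(-7)*X(6, S(-3)) = (-7)³*(5 + 2*(-3) - ⅕*6) = -343*(5 - 6 - 6/5) = -343*(-11/5) = 3773/5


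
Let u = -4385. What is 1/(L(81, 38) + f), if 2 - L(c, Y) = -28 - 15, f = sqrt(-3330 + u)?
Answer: 9/1948 - I*sqrt(7715)/9740 ≈ 0.0046201 - 0.009018*I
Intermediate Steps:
f = I*sqrt(7715) (f = sqrt(-3330 - 4385) = sqrt(-7715) = I*sqrt(7715) ≈ 87.835*I)
L(c, Y) = 45 (L(c, Y) = 2 - (-28 - 15) = 2 - 1*(-43) = 2 + 43 = 45)
1/(L(81, 38) + f) = 1/(45 + I*sqrt(7715))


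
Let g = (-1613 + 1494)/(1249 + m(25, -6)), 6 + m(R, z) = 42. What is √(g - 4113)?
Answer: 2*I*√1697910335/1285 ≈ 64.133*I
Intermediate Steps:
m(R, z) = 36 (m(R, z) = -6 + 42 = 36)
g = -119/1285 (g = (-1613 + 1494)/(1249 + 36) = -119/1285 ≈ -0.092607)
√(g - 4113) = √(-119/1285 - 4113) = √(-5285324/1285) = 2*I*√1697910335/1285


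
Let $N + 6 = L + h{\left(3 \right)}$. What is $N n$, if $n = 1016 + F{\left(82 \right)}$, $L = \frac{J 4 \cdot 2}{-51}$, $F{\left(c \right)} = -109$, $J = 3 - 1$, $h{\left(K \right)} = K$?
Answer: $- \frac{153283}{51} \approx -3005.5$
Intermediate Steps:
$J = 2$ ($J = 3 - 1 = 2$)
$L = - \frac{16}{51}$ ($L = \frac{2 \cdot 4 \cdot 2}{-51} = 8 \cdot 2 \left(- \frac{1}{51}\right) = 16 \left(- \frac{1}{51}\right) = - \frac{16}{51} \approx -0.31373$)
$n = 907$ ($n = 1016 - 109 = 907$)
$N = - \frac{169}{51}$ ($N = -6 + \left(- \frac{16}{51} + 3\right) = -6 + \frac{137}{51} = - \frac{169}{51} \approx -3.3137$)
$N n = \left(- \frac{169}{51}\right) 907 = - \frac{153283}{51}$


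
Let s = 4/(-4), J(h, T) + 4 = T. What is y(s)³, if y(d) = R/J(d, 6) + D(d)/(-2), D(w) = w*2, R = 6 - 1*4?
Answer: 8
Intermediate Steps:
J(h, T) = -4 + T
R = 2 (R = 6 - 4 = 2)
D(w) = 2*w
s = -1 (s = 4*(-¼) = -1)
y(d) = 1 - d (y(d) = 2/(-4 + 6) + (2*d)/(-2) = 2/2 + (2*d)*(-½) = 2*(½) - d = 1 - d)
y(s)³ = (1 - 1*(-1))³ = (1 + 1)³ = 2³ = 8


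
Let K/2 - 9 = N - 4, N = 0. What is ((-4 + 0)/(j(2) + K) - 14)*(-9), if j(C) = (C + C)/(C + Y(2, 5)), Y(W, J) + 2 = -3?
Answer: 1692/13 ≈ 130.15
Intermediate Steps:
K = 10 (K = 18 + 2*(0 - 4) = 18 + 2*(-4) = 18 - 8 = 10)
Y(W, J) = -5 (Y(W, J) = -2 - 3 = -5)
j(C) = 2*C/(-5 + C) (j(C) = (C + C)/(C - 5) = (2*C)/(-5 + C) = 2*C/(-5 + C))
((-4 + 0)/(j(2) + K) - 14)*(-9) = ((-4 + 0)/(2*2/(-5 + 2) + 10) - 14)*(-9) = (-4/(2*2/(-3) + 10) - 14)*(-9) = (-4/(2*2*(-1/3) + 10) - 14)*(-9) = (-4/(-4/3 + 10) - 14)*(-9) = (-4/26/3 - 14)*(-9) = (-4*3/26 - 14)*(-9) = (-6/13 - 14)*(-9) = -188/13*(-9) = 1692/13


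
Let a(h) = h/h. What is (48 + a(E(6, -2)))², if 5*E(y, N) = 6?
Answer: 2401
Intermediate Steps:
E(y, N) = 6/5 (E(y, N) = (⅕)*6 = 6/5)
a(h) = 1
(48 + a(E(6, -2)))² = (48 + 1)² = 49² = 2401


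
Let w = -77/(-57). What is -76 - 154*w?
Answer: -16190/57 ≈ -284.04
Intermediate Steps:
w = 77/57 (w = -77*(-1/57) = 77/57 ≈ 1.3509)
-76 - 154*w = -76 - 154*77/57 = -76 - 11858/57 = -16190/57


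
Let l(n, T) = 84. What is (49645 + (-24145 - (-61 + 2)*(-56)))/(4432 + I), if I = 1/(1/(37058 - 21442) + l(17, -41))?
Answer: 7278873005/1453417364 ≈ 5.0081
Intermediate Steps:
I = 15616/1311745 (I = 1/(1/(37058 - 21442) + 84) = 1/(1/15616 + 84) = 1/(1311745/15616) = 15616/1311745 ≈ 0.011905)
(49645 + (-24145 - (-61 + 2)*(-56)))/(4432 + I) = (49645 + (-24145 - (-61 + 2)*(-56)))/(4432 + 15616/1311745) = (49645 + (-24145 - (-59)*(-56)))/(5813669456/1311745) = (49645 + (-24145 - 1*3304))*(1311745/5813669456) = (49645 + (-24145 - 3304))*(1311745/5813669456) = (49645 - 27449)*(1311745/5813669456) = 22196*(1311745/5813669456) = 7278873005/1453417364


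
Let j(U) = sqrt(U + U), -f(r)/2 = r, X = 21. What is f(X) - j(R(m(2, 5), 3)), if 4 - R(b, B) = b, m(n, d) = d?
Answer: -42 - I*sqrt(2) ≈ -42.0 - 1.4142*I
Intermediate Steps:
R(b, B) = 4 - b
f(r) = -2*r
j(U) = sqrt(2)*sqrt(U) (j(U) = sqrt(2*U) = sqrt(2)*sqrt(U))
f(X) - j(R(m(2, 5), 3)) = -2*21 - sqrt(2)*sqrt(4 - 1*5) = -42 - sqrt(2)*sqrt(4 - 5) = -42 - sqrt(2)*sqrt(-1) = -42 - sqrt(2)*I = -42 - I*sqrt(2)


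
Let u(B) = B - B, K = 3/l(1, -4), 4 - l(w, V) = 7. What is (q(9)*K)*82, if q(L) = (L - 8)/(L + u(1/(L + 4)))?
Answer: -82/9 ≈ -9.1111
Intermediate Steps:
l(w, V) = -3 (l(w, V) = 4 - 1*7 = 4 - 7 = -3)
K = -1 (K = 3/(-3) = 3*(-1/3) = -1)
u(B) = 0
q(L) = (-8 + L)/L (q(L) = (L - 8)/(L + 0) = (-8 + L)/L)
(q(9)*K)*82 = (((-8 + 9)/9)*(-1))*82 = (((1/9)*1)*(-1))*82 = ((1/9)*(-1))*82 = -1/9*82 = -82/9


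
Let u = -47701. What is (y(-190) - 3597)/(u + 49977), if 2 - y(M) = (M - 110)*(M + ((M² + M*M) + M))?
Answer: 21542405/2276 ≈ 9465.0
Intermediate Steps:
y(M) = 2 - (-110 + M)*(2*M + 2*M²) (y(M) = 2 - (M - 110)*(M + ((M² + M*M) + M)) = 2 - (-110 + M)*(M + ((M² + M²) + M)) = 2 - (-110 + M)*(M + (2*M² + M)) = 2 - (-110 + M)*(M + (M + 2*M²)) = 2 - (-110 + M)*(2*M + 2*M²))
(y(-190) - 3597)/(u + 49977) = ((2 - 2*(-190)³ + 218*(-190)² + 220*(-190)) - 3597)/(-47701 + 49977) = ((2 - 2*(-6859000) + 218*36100 - 41800) - 3597)/2276 = ((2 + 13718000 + 7869800 - 41800) - 3597)*(1/2276) = (21546002 - 3597)*(1/2276) = 21542405*(1/2276) = 21542405/2276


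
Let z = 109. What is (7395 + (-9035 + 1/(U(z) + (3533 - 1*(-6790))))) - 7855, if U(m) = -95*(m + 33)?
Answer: -30070666/3167 ≈ -9495.0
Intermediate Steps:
U(m) = -3135 - 95*m (U(m) = -95*(33 + m) = -3135 - 95*m)
(7395 + (-9035 + 1/(U(z) + (3533 - 1*(-6790))))) - 7855 = (7395 + (-9035 + 1/((-3135 - 95*109) + (3533 - 1*(-6790))))) - 7855 = (7395 + (-9035 + 1/((-3135 - 10355) + (3533 + 6790)))) - 7855 = (7395 + (-9035 + 1/(-13490 + 10323))) - 7855 = (7395 + (-9035 + 1/(-3167))) - 7855 = (7395 + (-9035 - 1/3167)) - 7855 = (7395 - 28613846/3167) - 7855 = -5193881/3167 - 7855 = -30070666/3167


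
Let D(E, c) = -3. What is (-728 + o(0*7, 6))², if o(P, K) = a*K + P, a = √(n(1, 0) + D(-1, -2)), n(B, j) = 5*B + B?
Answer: 530092 - 8736*√3 ≈ 5.1496e+5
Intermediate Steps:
n(B, j) = 6*B
a = √3 (a = √(6*1 - 3) = √(6 - 3) = √3 ≈ 1.7320)
o(P, K) = P + K*√3 (o(P, K) = √3*K + P = K*√3 + P = P + K*√3)
(-728 + o(0*7, 6))² = (-728 + (0*7 + 6*√3))² = (-728 + (0 + 6*√3))² = (-728 + 6*√3)²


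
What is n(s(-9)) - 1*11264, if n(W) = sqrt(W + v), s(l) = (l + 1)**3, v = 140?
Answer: -11264 + 2*I*sqrt(93) ≈ -11264.0 + 19.287*I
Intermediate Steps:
s(l) = (1 + l)**3
n(W) = sqrt(140 + W) (n(W) = sqrt(W + 140) = sqrt(140 + W))
n(s(-9)) - 1*11264 = sqrt(140 + (1 - 9)**3) - 1*11264 = sqrt(140 + (-8)**3) - 11264 = sqrt(140 - 512) - 11264 = sqrt(-372) - 11264 = 2*I*sqrt(93) - 11264 = -11264 + 2*I*sqrt(93)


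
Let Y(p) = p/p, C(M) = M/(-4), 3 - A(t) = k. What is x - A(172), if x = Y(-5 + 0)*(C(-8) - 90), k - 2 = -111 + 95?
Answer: -105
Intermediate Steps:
k = -14 (k = 2 + (-111 + 95) = 2 - 16 = -14)
A(t) = 17 (A(t) = 3 - 1*(-14) = 3 + 14 = 17)
C(M) = -M/4 (C(M) = M*(-1/4) = -M/4)
Y(p) = 1
x = -88 (x = 1*(-1/4*(-8) - 90) = 1*(2 - 90) = 1*(-88) = -88)
x - A(172) = -88 - 1*17 = -88 - 17 = -105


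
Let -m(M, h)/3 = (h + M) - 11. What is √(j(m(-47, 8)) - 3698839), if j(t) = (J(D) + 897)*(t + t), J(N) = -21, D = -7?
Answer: I*√3436039 ≈ 1853.7*I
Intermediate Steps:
m(M, h) = 33 - 3*M - 3*h (m(M, h) = -3*((h + M) - 11) = -3*((M + h) - 11) = -3*(-11 + M + h) = 33 - 3*M - 3*h)
j(t) = 1752*t (j(t) = (-21 + 897)*(t + t) = 876*(2*t) = 1752*t)
√(j(m(-47, 8)) - 3698839) = √(1752*(33 - 3*(-47) - 3*8) - 3698839) = √(1752*(33 + 141 - 24) - 3698839) = √(1752*150 - 3698839) = √(262800 - 3698839) = √(-3436039) = I*√3436039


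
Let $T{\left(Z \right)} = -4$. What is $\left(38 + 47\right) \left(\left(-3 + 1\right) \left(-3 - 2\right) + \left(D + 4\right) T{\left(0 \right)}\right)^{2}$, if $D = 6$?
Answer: $76500$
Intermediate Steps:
$\left(38 + 47\right) \left(\left(-3 + 1\right) \left(-3 - 2\right) + \left(D + 4\right) T{\left(0 \right)}\right)^{2} = \left(38 + 47\right) \left(\left(-3 + 1\right) \left(-3 - 2\right) + \left(6 + 4\right) \left(-4\right)\right)^{2} = 85 \left(\left(-2\right) \left(-5\right) + 10 \left(-4\right)\right)^{2} = 85 \left(10 - 40\right)^{2} = 85 \left(-30\right)^{2} = 85 \cdot 900 = 76500$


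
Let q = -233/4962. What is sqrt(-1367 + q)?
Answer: I*sqrt(33658670094)/4962 ≈ 36.974*I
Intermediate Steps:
q = -233/4962 (q = -233*1/4962 = -233/4962 ≈ -0.046957)
sqrt(-1367 + q) = sqrt(-1367 - 233/4962) = sqrt(-6783287/4962) = I*sqrt(33658670094)/4962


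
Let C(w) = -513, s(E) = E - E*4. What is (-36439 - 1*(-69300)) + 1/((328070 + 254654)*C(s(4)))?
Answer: 9823382295731/298937412 ≈ 32861.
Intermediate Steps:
s(E) = -3*E (s(E) = E - 4*E = -3*E)
(-36439 - 1*(-69300)) + 1/((328070 + 254654)*C(s(4))) = (-36439 - 1*(-69300)) + 1/((328070 + 254654)*(-513)) = (-36439 + 69300) - 1/513/582724 = 32861 + (1/582724)*(-1/513) = 32861 - 1/298937412 = 9823382295731/298937412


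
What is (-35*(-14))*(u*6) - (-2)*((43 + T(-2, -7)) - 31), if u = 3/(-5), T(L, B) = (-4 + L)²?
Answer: -1668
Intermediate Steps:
u = -⅗ (u = 3*(-⅕) = -⅗ ≈ -0.60000)
(-35*(-14))*(u*6) - (-2)*((43 + T(-2, -7)) - 31) = (-35*(-14))*(-⅗*6) - (-2)*((43 + (-4 - 2)²) - 31) = 490*(-18/5) - (-2)*((43 + (-6)²) - 31) = -1764 - (-2)*((43 + 36) - 31) = -1764 - (-2)*(79 - 31) = -1764 - (-2)*48 = -1764 - 1*(-96) = -1764 + 96 = -1668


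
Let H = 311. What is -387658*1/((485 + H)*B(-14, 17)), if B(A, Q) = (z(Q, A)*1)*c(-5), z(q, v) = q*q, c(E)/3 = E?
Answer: 193829/1725330 ≈ 0.11234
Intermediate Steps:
c(E) = 3*E
z(q, v) = q²
B(A, Q) = -15*Q² (B(A, Q) = (Q²*1)*(3*(-5)) = Q²*(-15) = -15*Q²)
-387658*1/((485 + H)*B(-14, 17)) = -387658*(-1/(4335*(485 + 311))) = -387658/(796*(-15*289)) = -387658/(796*(-4335)) = -387658/(-3450660) = -387658*(-1/3450660) = 193829/1725330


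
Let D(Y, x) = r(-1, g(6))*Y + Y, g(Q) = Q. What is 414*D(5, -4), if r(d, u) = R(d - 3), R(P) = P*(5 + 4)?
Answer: -72450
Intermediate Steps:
R(P) = 9*P (R(P) = P*9 = 9*P)
r(d, u) = -27 + 9*d (r(d, u) = 9*(d - 3) = 9*(-3 + d) = -27 + 9*d)
D(Y, x) = -35*Y (D(Y, x) = (-27 + 9*(-1))*Y + Y = (-27 - 9)*Y + Y = -36*Y + Y = -35*Y)
414*D(5, -4) = 414*(-35*5) = 414*(-175) = -72450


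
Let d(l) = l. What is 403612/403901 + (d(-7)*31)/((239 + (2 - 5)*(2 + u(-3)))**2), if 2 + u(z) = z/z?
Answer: 22391927435/22495670096 ≈ 0.99539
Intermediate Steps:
u(z) = -1 (u(z) = -2 + z/z = -2 + 1 = -1)
403612/403901 + (d(-7)*31)/((239 + (2 - 5)*(2 + u(-3)))**2) = 403612/403901 + (-7*31)/((239 + (2 - 5)*(2 - 1))**2) = 403612*(1/403901) - 217/(239 - 3*1)**2 = 403612/403901 - 217/(239 - 3)**2 = 403612/403901 - 217/(236**2) = 403612/403901 - 217/55696 = 22391927435/22495670096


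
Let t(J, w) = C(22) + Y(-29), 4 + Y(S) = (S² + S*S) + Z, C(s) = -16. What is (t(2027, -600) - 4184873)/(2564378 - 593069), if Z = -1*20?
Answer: -4183231/1971309 ≈ -2.1221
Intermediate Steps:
Z = -20
Y(S) = -24 + 2*S² (Y(S) = -4 + ((S² + S*S) - 20) = -4 + ((S² + S²) - 20) = -4 + (2*S² - 20) = -4 + (-20 + 2*S²) = -24 + 2*S²)
t(J, w) = 1642 (t(J, w) = -16 + (-24 + 2*(-29)²) = -16 + (-24 + 2*841) = -16 + (-24 + 1682) = -16 + 1658 = 1642)
(t(2027, -600) - 4184873)/(2564378 - 593069) = (1642 - 4184873)/(2564378 - 593069) = -4183231/1971309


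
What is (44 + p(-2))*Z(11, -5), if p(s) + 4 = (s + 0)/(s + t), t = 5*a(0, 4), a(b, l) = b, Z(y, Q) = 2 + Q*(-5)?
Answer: 1107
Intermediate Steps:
Z(y, Q) = 2 - 5*Q
t = 0 (t = 5*0 = 0)
p(s) = -3 (p(s) = -4 + (s + 0)/(s + 0) = -4 + s/s = -4 + 1 = -3)
(44 + p(-2))*Z(11, -5) = (44 - 3)*(2 - 5*(-5)) = 41*(2 + 25) = 41*27 = 1107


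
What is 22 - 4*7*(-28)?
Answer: 806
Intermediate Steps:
22 - 4*7*(-28) = 22 - 28*(-28) = 22 + 784 = 806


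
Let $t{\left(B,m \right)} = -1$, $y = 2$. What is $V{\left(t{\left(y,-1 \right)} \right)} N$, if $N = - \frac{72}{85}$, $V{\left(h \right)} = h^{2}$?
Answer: $- \frac{72}{85} \approx -0.84706$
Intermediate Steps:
$N = - \frac{72}{85}$ ($N = \left(-72\right) \frac{1}{85} = - \frac{72}{85} \approx -0.84706$)
$V{\left(t{\left(y,-1 \right)} \right)} N = \left(-1\right)^{2} \left(- \frac{72}{85}\right) = 1 \left(- \frac{72}{85}\right) = - \frac{72}{85}$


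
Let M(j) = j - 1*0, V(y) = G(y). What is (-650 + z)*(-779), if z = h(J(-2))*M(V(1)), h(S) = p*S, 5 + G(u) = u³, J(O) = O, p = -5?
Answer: 537510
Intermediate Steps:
G(u) = -5 + u³
V(y) = -5 + y³
M(j) = j (M(j) = j + 0 = j)
h(S) = -5*S
z = -40 (z = (-5*(-2))*(-5 + 1³) = 10*(-5 + 1) = 10*(-4) = -40)
(-650 + z)*(-779) = (-650 - 40)*(-779) = -690*(-779) = 537510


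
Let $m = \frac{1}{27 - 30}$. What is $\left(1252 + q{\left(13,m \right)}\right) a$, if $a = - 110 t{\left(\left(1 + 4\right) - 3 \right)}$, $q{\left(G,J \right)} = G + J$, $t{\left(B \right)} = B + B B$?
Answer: $-834680$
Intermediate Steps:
$m = - \frac{1}{3}$ ($m = \frac{1}{-3} = - \frac{1}{3} \approx -0.33333$)
$t{\left(B \right)} = B + B^{2}$
$a = -660$ ($a = - 110 \left(\left(1 + 4\right) - 3\right) \left(1 + \left(\left(1 + 4\right) - 3\right)\right) = - 110 \left(5 - 3\right) \left(1 + \left(5 - 3\right)\right) = - 110 \cdot 2 \left(1 + 2\right) = - 110 \cdot 2 \cdot 3 = \left(-110\right) 6 = -660$)
$\left(1252 + q{\left(13,m \right)}\right) a = \left(1252 + \left(13 - \frac{1}{3}\right)\right) \left(-660\right) = \left(1252 + \frac{38}{3}\right) \left(-660\right) = \frac{3794}{3} \left(-660\right) = -834680$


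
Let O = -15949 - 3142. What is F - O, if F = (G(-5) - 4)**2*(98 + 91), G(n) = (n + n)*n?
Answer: 419015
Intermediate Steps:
G(n) = 2*n**2 (G(n) = (2*n)*n = 2*n**2)
O = -19091
F = 399924 (F = (2*(-5)**2 - 4)**2*(98 + 91) = (2*25 - 4)**2*189 = (50 - 4)**2*189 = 46**2*189 = 2116*189 = 399924)
F - O = 399924 - 1*(-19091) = 399924 + 19091 = 419015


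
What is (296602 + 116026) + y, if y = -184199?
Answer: 228429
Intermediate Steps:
(296602 + 116026) + y = (296602 + 116026) - 184199 = 412628 - 184199 = 228429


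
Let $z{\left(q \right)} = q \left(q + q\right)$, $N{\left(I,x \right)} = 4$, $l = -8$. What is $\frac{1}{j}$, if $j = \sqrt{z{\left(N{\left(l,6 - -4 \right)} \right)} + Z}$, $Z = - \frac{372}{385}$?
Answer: $\frac{\sqrt{1149995}}{5974} \approx 0.17951$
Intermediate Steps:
$z{\left(q \right)} = 2 q^{2}$ ($z{\left(q \right)} = q 2 q = 2 q^{2}$)
$Z = - \frac{372}{385}$ ($Z = \left(-372\right) \frac{1}{385} = - \frac{372}{385} \approx -0.96623$)
$j = \frac{2 \sqrt{1149995}}{385}$ ($j = \sqrt{2 \cdot 4^{2} - \frac{372}{385}} = \sqrt{2 \cdot 16 - \frac{372}{385}} = \sqrt{32 - \frac{372}{385}} = \sqrt{\frac{11948}{385}} = \frac{2 \sqrt{1149995}}{385} \approx 5.5708$)
$\frac{1}{j} = \frac{1}{\frac{2}{385} \sqrt{1149995}} = \frac{\sqrt{1149995}}{5974}$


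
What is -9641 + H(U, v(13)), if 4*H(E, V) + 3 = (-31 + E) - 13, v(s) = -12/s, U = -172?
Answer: -38783/4 ≈ -9695.8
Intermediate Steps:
H(E, V) = -47/4 + E/4 (H(E, V) = -3/4 + ((-31 + E) - 13)/4 = -3/4 + (-44 + E)/4 = -3/4 + (-11 + E/4) = -47/4 + E/4)
-9641 + H(U, v(13)) = -9641 + (-47/4 + (1/4)*(-172)) = -9641 + (-47/4 - 43) = -9641 - 219/4 = -38783/4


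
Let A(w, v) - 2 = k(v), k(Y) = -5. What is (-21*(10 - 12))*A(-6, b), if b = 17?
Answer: -126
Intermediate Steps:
A(w, v) = -3 (A(w, v) = 2 - 5 = -3)
(-21*(10 - 12))*A(-6, b) = -21*(10 - 12)*(-3) = -21*(-2)*(-3) = 42*(-3) = -126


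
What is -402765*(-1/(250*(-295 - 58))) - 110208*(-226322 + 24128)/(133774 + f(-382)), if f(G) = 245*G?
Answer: 49162338583881/88655950 ≈ 5.5453e+5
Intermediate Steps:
-402765*(-1/(250*(-295 - 58))) - 110208*(-226322 + 24128)/(133774 + f(-382)) = -402765*(-1/(250*(-295 - 58))) - 110208*(-226322 + 24128)/(133774 + 245*(-382)) = -402765/((-250*(-353))) - 110208*(-202194/(133774 - 93590)) = -402765/88250 - 110208/(40184*(-1/202194)) = -402765*1/88250 - 110208/(-20092/101097) = -80553/17650 - 110208*(-101097/20092) = -80553/17650 + 2785424544/5023 = 49162338583881/88655950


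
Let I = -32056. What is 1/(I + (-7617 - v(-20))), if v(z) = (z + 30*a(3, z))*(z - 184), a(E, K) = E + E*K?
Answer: -1/392593 ≈ -2.5472e-6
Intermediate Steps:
v(z) = (-184 + z)*(90 + 91*z) (v(z) = (z + 30*(3*(1 + z)))*(z - 184) = (z + 30*(3 + 3*z))*(-184 + z) = (z + (90 + 90*z))*(-184 + z) = (90 + 91*z)*(-184 + z) = (-184 + z)*(90 + 91*z))
1/(I + (-7617 - v(-20))) = 1/(-32056 + (-7617 - (-16560 - 16654*(-20) + 91*(-20)²))) = 1/(-32056 + (-7617 - (-16560 + 333080 + 91*400))) = 1/(-32056 + (-7617 - (-16560 + 333080 + 36400))) = 1/(-32056 + (-7617 - 1*352920)) = 1/(-32056 + (-7617 - 352920)) = 1/(-32056 - 360537) = 1/(-392593) = -1/392593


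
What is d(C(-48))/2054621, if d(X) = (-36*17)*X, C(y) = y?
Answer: 29376/2054621 ≈ 0.014298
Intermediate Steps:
d(X) = -612*X
d(C(-48))/2054621 = -612*(-48)/2054621 = 29376*(1/2054621) = 29376/2054621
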